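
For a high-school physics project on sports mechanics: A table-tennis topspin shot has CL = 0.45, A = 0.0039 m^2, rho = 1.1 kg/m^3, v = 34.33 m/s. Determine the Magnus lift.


FM = 0.5 * CL * rho * A * v^2
FM = 0.5 * 0.45 * 1.1 * 0.0039 * 34.33^2
v^2 = 1178.5489
FM = 0.5 * 0.45 * 1.1 * 0.0039 * 1178.5489 = 1.1376 N

1.1376 N


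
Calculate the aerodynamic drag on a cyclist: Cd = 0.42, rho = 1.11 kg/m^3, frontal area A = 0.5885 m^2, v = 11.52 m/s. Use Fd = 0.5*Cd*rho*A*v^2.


Fd = 0.5 * Cd * rho * A * v^2
Fd = 0.5 * 0.42 * 1.11 * 0.5885 * 11.52^2
v^2 = 132.7104
Fd = 0.5 * 0.42 * 1.11 * 0.5885 * 132.7104 = 18.2051 N

18.2051 N


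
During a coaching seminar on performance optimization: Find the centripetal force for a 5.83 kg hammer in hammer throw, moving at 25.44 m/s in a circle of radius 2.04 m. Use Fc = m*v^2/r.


Fc = m * v^2 / r
v^2 = 25.44^2 = 647.1936
Fc = 5.83 * 647.1936 / 2.04
Fc = 3773.1387 / 2.04 = 1849.5778 N

1849.5778 N


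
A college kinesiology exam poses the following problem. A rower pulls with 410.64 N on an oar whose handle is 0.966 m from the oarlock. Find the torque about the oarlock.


tau = F * d
tau = 410.64 * 0.966
tau = 396.6782 N*m

396.6782 N*m


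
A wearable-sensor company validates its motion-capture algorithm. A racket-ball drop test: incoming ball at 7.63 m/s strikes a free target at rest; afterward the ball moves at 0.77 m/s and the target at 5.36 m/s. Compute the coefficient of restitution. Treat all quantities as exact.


e = (v2_after - v1_after) / (v1_before - v2_before)
Numerator = 5.36 - 0.77 = 4.59
Denominator = 7.63 - 0 = 7.63
e = 4.59 / 7.63 = 0.6016

0.6016


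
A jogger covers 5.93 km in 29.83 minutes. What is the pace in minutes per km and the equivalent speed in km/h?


Pace = time / distance = 29.83 min / 5.93 km = 5.0304 min/km
Speed = distance / time_in_hours = 5.93 / 0.4972 hr
Speed = 11.9276 km/h

5.0304 min/km, 11.9276 km/h


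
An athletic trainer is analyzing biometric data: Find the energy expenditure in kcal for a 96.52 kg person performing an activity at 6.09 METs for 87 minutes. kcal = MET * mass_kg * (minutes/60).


kcal = MET * mass * time_hr
Convert time: 87 min = 1.45 hr
kcal = 6.09 * 96.52 * 1.45
kcal = 852.3199 kcal

852.3199 kcal


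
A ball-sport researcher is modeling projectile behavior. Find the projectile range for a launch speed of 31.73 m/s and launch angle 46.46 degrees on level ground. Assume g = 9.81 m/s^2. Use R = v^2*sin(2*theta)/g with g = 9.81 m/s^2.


R = v^2 * sin(2*theta) / g
Convert angle to radians: theta = 46.46 deg = 0.8109 rad
sin(2*theta) = sin(1.6218) = 0.9987
R = 31.73^2 * 0.9987 / 9.81
R = 1006.7929 * 0.9987 / 9.81 = 102.496 m

102.496 m


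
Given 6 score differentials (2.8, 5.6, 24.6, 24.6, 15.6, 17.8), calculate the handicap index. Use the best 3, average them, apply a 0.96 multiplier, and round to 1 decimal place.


All differentials: 2.8, 5.6, 24.6, 24.6, 15.6, 17.8
Sorted: 2.8, 5.6, 15.6, 17.8, 24.6, 24.6
Best 3: 2.8, 5.6, 15.6
Average of best = 24 / 3 = 8
Raw index = 8 * 0.96 = 7.68
Handicap index = round(7.68, 1) = 7.7

7.7


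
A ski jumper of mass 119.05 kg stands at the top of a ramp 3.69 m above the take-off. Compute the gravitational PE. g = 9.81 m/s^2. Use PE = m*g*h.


PE = m * g * h
PE = 119.05 * 9.81 * 3.69
PE = 1167.8805 * 3.69 = 4309.479 J

4309.479 J


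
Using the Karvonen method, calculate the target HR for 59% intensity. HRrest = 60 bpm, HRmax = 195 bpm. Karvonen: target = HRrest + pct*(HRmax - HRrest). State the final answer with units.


Target = HRrest + pct*(HRmax - HRrest)
Heart rate reserve = HRmax - HRrest = 195 - 60 = 135 bpm
Fraction = 59% = 0.59
Target = 60 + 0.59 * 135
Target = 60 + 79.65 = 139.65 bpm

139.65 bpm


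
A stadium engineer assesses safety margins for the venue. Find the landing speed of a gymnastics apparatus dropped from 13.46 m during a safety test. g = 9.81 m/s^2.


v = sqrt(2 * g * h)
v = sqrt(2 * 9.81 * 13.46)
v = sqrt(264.0852) = 16.2507 m/s

16.2507 m/s


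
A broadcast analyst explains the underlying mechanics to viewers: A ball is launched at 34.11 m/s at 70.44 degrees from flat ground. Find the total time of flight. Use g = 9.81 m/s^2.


T = 2*v*sin(theta)/g
sin(theta) = sin(70.44 deg) = 0.9423
T = 2*34.11*0.9423 / 9.81
T = 64.2831 / 9.81 = 6.5528 s

6.5528 s


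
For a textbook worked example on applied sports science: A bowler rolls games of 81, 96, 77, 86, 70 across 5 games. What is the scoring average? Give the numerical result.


Average = sum / n
Sum = 410
Average = 410 / 5 = 82

82


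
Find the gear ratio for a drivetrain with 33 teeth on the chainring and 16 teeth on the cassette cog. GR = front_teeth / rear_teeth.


GR = front_teeth / rear_teeth
GR = 33 / 16
GR = 2.0625

2.0625


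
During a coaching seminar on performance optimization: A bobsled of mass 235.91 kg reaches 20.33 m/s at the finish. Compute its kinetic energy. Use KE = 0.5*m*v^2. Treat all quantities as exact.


KE = 0.5 * m * v^2
KE = 0.5 * 235.91 * 20.33^2
KE = 0.5 * 235.91 * 413.3089 = 48751.8513 J

48751.8513 J


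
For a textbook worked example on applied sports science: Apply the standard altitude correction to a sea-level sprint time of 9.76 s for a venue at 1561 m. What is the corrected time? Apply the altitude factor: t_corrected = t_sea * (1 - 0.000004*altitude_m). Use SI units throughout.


Correction factor = 1 - 0.000004 * 1561 = 0.993756
t_corrected = t_sea * factor = 9.76 * 0.993756
t_corrected = 9.6991 s

9.6991 s


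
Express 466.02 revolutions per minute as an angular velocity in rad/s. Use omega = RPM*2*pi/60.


omega = RPM * 2 * pi / 60
omega = 466.02 * 2 * 3.14159 / 60
omega = 2928.09 / 60 = 48.8015 rad/s

48.8015 rad/s


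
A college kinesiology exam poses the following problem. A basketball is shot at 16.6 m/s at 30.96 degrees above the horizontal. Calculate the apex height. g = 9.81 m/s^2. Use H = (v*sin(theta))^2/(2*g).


H = (v*sin(theta))^2 / (2*g)
vy = v*sin(theta) = 16.6 * sin(30.96 deg) = 8.5397 m/s
H = vy^2 / (2*g) = 72.9264 / (2*9.81)
H = 72.9264 / 19.62 = 3.7169 m

3.7169 m


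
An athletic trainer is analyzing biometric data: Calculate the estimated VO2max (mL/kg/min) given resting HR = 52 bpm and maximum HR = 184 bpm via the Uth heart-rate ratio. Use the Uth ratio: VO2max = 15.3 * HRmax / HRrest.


VO2max = 15.3 * HRmax / HRrest
VO2max = 15.3 * 184 / 52
VO2max = 2815.2 / 52 = 54.1385 mL/kg/min

54.1385 mL/kg/min


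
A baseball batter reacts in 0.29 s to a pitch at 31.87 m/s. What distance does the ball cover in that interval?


d = v * t
d = 31.87 * 0.29
d = 9.2423 m

9.2423 m


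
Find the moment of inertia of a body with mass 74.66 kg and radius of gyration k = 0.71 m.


I = m * k^2
I = 74.66 * 0.71^2
I = 74.66 * 0.5041 = 37.6361 kg*m^2

37.6361 kg*m^2


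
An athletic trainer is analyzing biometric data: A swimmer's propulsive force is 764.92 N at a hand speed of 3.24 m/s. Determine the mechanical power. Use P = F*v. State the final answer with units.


P = F * v
P = 764.92 * 3.24
P = 2478.3408 W

2478.3408 W


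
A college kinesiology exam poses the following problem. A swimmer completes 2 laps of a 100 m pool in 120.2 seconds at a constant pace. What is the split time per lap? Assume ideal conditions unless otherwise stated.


Split time = total_time / n_laps = 120.2 / 2
Split time = 60.1 s per lap

60.1 s


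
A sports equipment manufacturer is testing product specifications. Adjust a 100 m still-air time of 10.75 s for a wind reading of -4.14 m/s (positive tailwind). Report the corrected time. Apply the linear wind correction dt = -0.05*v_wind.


dt = -0.05 * v_wind = -0.05 * -4.14 = 0.207 s
t_corrected = t_still + dt = 10.75 + (0.207)
t_corrected = 10.957 s

10.957 s


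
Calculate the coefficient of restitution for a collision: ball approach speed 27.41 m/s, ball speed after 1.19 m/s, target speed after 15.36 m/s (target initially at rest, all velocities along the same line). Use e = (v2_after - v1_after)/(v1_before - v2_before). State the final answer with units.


e = (v2_after - v1_after) / (v1_before - v2_before)
Numerator = 15.36 - 1.19 = 14.17
Denominator = 27.41 - 0 = 27.41
e = 14.17 / 27.41 = 0.517

0.517


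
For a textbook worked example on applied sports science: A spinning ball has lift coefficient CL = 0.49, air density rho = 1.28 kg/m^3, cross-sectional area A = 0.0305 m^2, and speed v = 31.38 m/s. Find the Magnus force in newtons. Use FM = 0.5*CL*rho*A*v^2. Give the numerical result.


FM = 0.5 * CL * rho * A * v^2
FM = 0.5 * 0.49 * 1.28 * 0.0305 * 31.38^2
v^2 = 984.7044
FM = 0.5 * 0.49 * 1.28 * 0.0305 * 984.7044 = 9.4185 N

9.4185 N


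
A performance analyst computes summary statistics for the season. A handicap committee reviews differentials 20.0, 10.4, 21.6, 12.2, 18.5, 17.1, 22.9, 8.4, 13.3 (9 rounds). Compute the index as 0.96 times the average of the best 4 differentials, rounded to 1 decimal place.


All differentials: 20.0, 10.4, 21.6, 12.2, 18.5, 17.1, 22.9, 8.4, 13.3
Sorted: 8.4, 10.4, 12.2, 13.3, 17.1, 18.5, 20.0, 21.6, 22.9
Best 4: 8.4, 10.4, 12.2, 13.3
Average of best = 44.3 / 4 = 11.075
Raw index = 11.075 * 0.96 = 10.632
Handicap index = round(10.632, 1) = 10.6

10.6


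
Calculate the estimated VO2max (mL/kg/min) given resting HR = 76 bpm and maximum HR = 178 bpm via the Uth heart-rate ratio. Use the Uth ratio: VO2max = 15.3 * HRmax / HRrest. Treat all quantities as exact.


VO2max = 15.3 * HRmax / HRrest
VO2max = 15.3 * 178 / 76
VO2max = 2723.4 / 76 = 35.8342 mL/kg/min

35.8342 mL/kg/min


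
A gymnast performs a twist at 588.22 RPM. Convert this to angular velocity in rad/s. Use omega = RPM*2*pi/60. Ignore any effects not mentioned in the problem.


omega = RPM * 2 * pi / 60
omega = 588.22 * 2 * 3.14159 / 60
omega = 3695.8953 / 60 = 61.5983 rad/s

61.5983 rad/s


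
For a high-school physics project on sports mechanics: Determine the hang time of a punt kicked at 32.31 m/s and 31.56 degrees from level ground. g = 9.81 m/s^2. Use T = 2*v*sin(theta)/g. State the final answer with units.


T = 2*v*sin(theta)/g
sin(theta) = sin(31.56 deg) = 0.5234
T = 2*32.31*0.5234 / 9.81
T = 33.8215 / 9.81 = 3.4477 s

3.4477 s


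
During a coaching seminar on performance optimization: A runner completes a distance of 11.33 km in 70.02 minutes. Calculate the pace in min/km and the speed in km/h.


Pace = time / distance = 70.02 min / 11.33 km = 6.1801 min/km
Speed = distance / time_in_hours = 11.33 / 1.167 hr
Speed = 9.7087 km/h

6.1801 min/km, 9.7087 km/h


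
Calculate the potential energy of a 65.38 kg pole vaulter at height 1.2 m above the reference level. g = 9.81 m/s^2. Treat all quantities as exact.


PE = m * g * h
PE = 65.38 * 9.81 * 1.2
PE = 641.3778 * 1.2 = 769.6534 J

769.6534 J


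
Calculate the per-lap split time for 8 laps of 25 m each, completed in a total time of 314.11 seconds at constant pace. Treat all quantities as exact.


Split time = total_time / n_laps = 314.11 / 8
Split time = 39.2638 s per lap

39.2638 s


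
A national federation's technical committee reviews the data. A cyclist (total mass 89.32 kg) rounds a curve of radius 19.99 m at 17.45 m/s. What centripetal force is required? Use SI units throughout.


Fc = m * v^2 / r
v^2 = 17.45^2 = 304.5025
Fc = 89.32 * 304.5025 / 19.99
Fc = 27198.1633 / 19.99 = 1360.5885 N

1360.5885 N


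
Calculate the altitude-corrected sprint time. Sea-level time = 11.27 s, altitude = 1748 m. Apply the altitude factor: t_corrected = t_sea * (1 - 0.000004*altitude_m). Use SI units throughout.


Correction factor = 1 - 0.000004 * 1748 = 0.993008
t_corrected = t_sea * factor = 11.27 * 0.993008
t_corrected = 11.1912 s

11.1912 s


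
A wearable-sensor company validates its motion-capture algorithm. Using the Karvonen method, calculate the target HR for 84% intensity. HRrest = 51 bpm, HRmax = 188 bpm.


Target = HRrest + pct*(HRmax - HRrest)
Heart rate reserve = HRmax - HRrest = 188 - 51 = 137 bpm
Fraction = 84% = 0.84
Target = 51 + 0.84 * 137
Target = 51 + 115.08 = 166.08 bpm

166.08 bpm


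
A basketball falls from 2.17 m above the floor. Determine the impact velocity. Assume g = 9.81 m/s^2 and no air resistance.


v = sqrt(2 * g * h)
v = sqrt(2 * 9.81 * 2.17)
v = sqrt(42.5754) = 6.525 m/s

6.525 m/s


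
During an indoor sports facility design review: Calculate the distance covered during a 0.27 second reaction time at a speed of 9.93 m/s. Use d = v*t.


d = v * t
d = 9.93 * 0.27
d = 2.6811 m

2.6811 m


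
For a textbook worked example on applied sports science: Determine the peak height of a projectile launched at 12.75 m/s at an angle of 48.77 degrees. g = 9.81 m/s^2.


H = (v*sin(theta))^2 / (2*g)
vy = v*sin(theta) = 12.75 * sin(48.77 deg) = 9.5889 m/s
H = vy^2 / (2*g) = 91.9468 / (2*9.81)
H = 91.9468 / 19.62 = 4.6864 m

4.6864 m


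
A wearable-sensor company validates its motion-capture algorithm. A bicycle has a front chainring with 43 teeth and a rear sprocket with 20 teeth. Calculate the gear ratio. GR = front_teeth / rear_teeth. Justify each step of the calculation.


GR = front_teeth / rear_teeth
GR = 43 / 20
GR = 2.15

2.15


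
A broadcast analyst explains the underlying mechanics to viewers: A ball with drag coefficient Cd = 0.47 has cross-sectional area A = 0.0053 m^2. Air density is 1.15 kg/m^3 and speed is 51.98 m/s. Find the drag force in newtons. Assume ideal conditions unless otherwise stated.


Fd = 0.5 * Cd * rho * A * v^2
Fd = 0.5 * 0.47 * 1.15 * 0.0053 * 51.98^2
v^2 = 2701.9204
Fd = 0.5 * 0.47 * 1.15 * 0.0053 * 2701.9204 = 3.87 N

3.87 N


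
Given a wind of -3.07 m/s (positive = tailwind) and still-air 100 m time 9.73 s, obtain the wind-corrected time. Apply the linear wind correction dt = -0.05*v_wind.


dt = -0.05 * v_wind = -0.05 * -3.07 = 0.1535 s
t_corrected = t_still + dt = 9.73 + (0.1535)
t_corrected = 9.8835 s

9.8835 s


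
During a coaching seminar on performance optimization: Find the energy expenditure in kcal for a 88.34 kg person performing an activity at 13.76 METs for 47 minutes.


kcal = MET * mass * time_hr
Convert time: 47 min = 0.7833 hr
kcal = 13.76 * 88.34 * 0.7833
kcal = 952.1874 kcal

952.1874 kcal


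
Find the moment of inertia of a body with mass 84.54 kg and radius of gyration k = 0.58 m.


I = m * k^2
I = 84.54 * 0.58^2
I = 84.54 * 0.3364 = 28.4393 kg*m^2

28.4393 kg*m^2


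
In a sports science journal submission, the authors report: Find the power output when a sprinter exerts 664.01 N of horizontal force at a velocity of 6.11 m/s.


P = F * v
P = 664.01 * 6.11
P = 4057.1011 W

4057.1011 W


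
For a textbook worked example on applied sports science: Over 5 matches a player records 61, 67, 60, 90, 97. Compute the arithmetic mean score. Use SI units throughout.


Average = sum / n
Sum = 375
Average = 375 / 5 = 75

75


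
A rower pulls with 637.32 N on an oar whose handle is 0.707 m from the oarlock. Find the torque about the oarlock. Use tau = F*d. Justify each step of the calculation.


tau = F * d
tau = 637.32 * 0.707
tau = 450.5852 N*m

450.5852 N*m


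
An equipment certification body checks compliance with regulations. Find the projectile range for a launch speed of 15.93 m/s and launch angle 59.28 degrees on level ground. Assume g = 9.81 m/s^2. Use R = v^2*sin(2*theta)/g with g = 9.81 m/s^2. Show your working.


R = v^2 * sin(2*theta) / g
Convert angle to radians: theta = 59.28 deg = 1.0346 rad
sin(2*theta) = sin(2.0693) = 0.8783
R = 15.93^2 * 0.8783 / 9.81
R = 253.7649 * 0.8783 / 9.81 = 22.7203 m

22.7203 m


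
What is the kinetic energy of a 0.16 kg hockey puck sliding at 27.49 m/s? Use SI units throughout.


KE = 0.5 * m * v^2
KE = 0.5 * 0.16 * 27.49^2
KE = 0.5 * 0.16 * 755.7001 = 60.456 J

60.456 J


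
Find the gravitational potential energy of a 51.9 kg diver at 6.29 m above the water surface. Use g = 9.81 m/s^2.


PE = m * g * h
PE = 51.9 * 9.81 * 6.29
PE = 509.139 * 6.29 = 3202.4843 J

3202.4843 J


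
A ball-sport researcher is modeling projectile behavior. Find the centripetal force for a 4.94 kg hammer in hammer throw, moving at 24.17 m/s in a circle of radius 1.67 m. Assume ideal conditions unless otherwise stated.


Fc = m * v^2 / r
v^2 = 24.17^2 = 584.1889
Fc = 4.94 * 584.1889 / 1.67
Fc = 2885.8932 / 1.67 = 1728.0797 N

1728.0797 N


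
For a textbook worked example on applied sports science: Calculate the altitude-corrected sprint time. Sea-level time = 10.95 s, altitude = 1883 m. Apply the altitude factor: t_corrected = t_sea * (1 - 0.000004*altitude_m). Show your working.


Correction factor = 1 - 0.000004 * 1883 = 0.992468
t_corrected = t_sea * factor = 10.95 * 0.992468
t_corrected = 10.8675 s

10.8675 s


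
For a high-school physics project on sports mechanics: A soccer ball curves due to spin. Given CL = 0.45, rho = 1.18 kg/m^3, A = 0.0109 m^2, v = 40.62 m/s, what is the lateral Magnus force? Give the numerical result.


FM = 0.5 * CL * rho * A * v^2
FM = 0.5 * 0.45 * 1.18 * 0.0109 * 40.62^2
v^2 = 1649.9844
FM = 0.5 * 0.45 * 1.18 * 0.0109 * 1649.9844 = 4.775 N

4.775 N


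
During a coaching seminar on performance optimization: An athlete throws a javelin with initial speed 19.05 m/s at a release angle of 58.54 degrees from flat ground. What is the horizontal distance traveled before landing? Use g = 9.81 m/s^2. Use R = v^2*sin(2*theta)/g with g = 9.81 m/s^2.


R = v^2 * sin(2*theta) / g
Convert angle to radians: theta = 58.54 deg = 1.0217 rad
sin(2*theta) = sin(2.0434) = 0.8904
R = 19.05^2 * 0.8904 / 9.81
R = 362.9025 * 0.8904 / 9.81 = 32.9376 m

32.9376 m


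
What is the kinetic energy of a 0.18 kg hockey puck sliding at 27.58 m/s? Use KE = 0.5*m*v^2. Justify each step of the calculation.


KE = 0.5 * m * v^2
KE = 0.5 * 0.18 * 27.58^2
KE = 0.5 * 0.18 * 760.6564 = 68.4591 J

68.4591 J


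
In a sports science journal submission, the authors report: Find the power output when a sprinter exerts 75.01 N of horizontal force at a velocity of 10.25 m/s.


P = F * v
P = 75.01 * 10.25
P = 768.8525 W

768.8525 W


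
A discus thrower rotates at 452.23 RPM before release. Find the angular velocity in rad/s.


omega = RPM * 2 * pi / 60
omega = 452.23 * 2 * 3.14159 / 60
omega = 2841.4449 / 60 = 47.3574 rad/s

47.3574 rad/s


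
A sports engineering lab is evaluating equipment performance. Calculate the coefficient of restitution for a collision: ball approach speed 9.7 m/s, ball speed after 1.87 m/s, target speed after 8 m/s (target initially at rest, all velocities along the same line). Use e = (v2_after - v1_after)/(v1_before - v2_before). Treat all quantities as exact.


e = (v2_after - v1_after) / (v1_before - v2_before)
Numerator = 8 - 1.87 = 6.13
Denominator = 9.7 - 0 = 9.7
e = 6.13 / 9.7 = 0.632

0.632


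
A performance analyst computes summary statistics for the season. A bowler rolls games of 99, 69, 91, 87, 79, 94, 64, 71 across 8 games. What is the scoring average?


Average = sum / n
Sum = 654
Average = 654 / 8 = 81.75

81.75


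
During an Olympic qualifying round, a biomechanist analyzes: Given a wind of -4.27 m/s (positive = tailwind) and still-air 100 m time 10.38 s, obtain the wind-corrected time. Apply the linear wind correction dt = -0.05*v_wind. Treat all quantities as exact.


dt = -0.05 * v_wind = -0.05 * -4.27 = 0.2135 s
t_corrected = t_still + dt = 10.38 + (0.2135)
t_corrected = 10.5935 s

10.5935 s


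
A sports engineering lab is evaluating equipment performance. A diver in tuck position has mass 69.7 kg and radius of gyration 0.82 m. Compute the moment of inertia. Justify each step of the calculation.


I = m * k^2
I = 69.7 * 0.82^2
I = 69.7 * 0.6724 = 46.8663 kg*m^2

46.8663 kg*m^2


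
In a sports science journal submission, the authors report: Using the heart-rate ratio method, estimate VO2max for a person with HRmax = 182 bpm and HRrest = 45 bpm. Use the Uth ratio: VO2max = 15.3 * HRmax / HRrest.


VO2max = 15.3 * HRmax / HRrest
VO2max = 15.3 * 182 / 45
VO2max = 2784.6 / 45 = 61.88 mL/kg/min

61.88 mL/kg/min


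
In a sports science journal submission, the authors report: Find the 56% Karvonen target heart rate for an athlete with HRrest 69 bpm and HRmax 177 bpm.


Target = HRrest + pct*(HRmax - HRrest)
Heart rate reserve = HRmax - HRrest = 177 - 69 = 108 bpm
Fraction = 56% = 0.56
Target = 69 + 0.56 * 108
Target = 69 + 60.48 = 129.48 bpm

129.48 bpm


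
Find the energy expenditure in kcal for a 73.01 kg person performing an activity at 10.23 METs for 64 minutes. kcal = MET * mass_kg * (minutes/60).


kcal = MET * mass * time_hr
Convert time: 64 min = 1.0667 hr
kcal = 10.23 * 73.01 * 1.0667
kcal = 796.6851 kcal

796.6851 kcal


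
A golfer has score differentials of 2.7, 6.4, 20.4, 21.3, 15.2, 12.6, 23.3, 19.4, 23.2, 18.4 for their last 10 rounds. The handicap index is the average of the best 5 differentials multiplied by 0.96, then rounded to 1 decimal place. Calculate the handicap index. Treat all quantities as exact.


All differentials: 2.7, 6.4, 20.4, 21.3, 15.2, 12.6, 23.3, 19.4, 23.2, 18.4
Sorted: 2.7, 6.4, 12.6, 15.2, 18.4, 19.4, 20.4, 21.3, 23.2, 23.3
Best 5: 2.7, 6.4, 12.6, 15.2, 18.4
Average of best = 55.3 / 5 = 11.06
Raw index = 11.06 * 0.96 = 10.6176
Handicap index = round(10.6176, 1) = 10.6

10.6


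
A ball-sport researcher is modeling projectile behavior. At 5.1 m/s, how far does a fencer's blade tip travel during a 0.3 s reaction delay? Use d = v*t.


d = v * t
d = 5.1 * 0.3
d = 1.53 m

1.53 m


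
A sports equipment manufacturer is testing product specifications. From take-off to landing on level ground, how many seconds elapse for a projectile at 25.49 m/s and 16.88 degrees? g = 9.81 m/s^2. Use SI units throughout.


T = 2*v*sin(theta)/g
sin(theta) = sin(16.88 deg) = 0.2904
T = 2*25.49*0.2904 / 9.81
T = 14.803 / 9.81 = 1.509 s

1.509 s


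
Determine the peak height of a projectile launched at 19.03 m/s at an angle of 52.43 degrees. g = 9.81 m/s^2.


H = (v*sin(theta))^2 / (2*g)
vy = v*sin(theta) = 19.03 * sin(52.43 deg) = 15.0833 m/s
H = vy^2 / (2*g) = 227.5074 / (2*9.81)
H = 227.5074 / 19.62 = 11.5957 m

11.5957 m


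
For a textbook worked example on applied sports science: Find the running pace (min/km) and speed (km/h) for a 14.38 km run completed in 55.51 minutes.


Pace = time / distance = 55.51 min / 14.38 km = 3.8602 min/km
Speed = distance / time_in_hours = 14.38 / 0.9252 hr
Speed = 15.5431 km/h

3.8602 min/km, 15.5431 km/h


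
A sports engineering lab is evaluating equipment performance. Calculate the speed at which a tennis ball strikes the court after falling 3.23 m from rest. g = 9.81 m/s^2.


v = sqrt(2 * g * h)
v = sqrt(2 * 9.81 * 3.23)
v = sqrt(63.3726) = 7.9607 m/s

7.9607 m/s


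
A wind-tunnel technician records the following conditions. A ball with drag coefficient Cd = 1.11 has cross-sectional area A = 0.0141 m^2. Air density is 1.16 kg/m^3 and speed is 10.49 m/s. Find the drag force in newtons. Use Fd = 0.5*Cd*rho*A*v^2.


Fd = 0.5 * Cd * rho * A * v^2
Fd = 0.5 * 1.11 * 1.16 * 0.0141 * 10.49^2
v^2 = 110.0401
Fd = 0.5 * 1.11 * 1.16 * 0.0141 * 110.0401 = 0.9989 N

0.9989 N


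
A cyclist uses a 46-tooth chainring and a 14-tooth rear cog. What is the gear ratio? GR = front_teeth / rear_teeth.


GR = front_teeth / rear_teeth
GR = 46 / 14
GR = 3.2857

3.2857


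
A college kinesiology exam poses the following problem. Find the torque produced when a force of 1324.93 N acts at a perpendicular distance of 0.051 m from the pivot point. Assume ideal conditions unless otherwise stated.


tau = F * d
tau = 1324.93 * 0.051
tau = 67.5714 N*m

67.5714 N*m


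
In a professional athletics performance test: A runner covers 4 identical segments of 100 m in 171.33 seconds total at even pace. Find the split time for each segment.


Split time = total_time / n_laps = 171.33 / 4
Split time = 42.8325 s per lap

42.8325 s


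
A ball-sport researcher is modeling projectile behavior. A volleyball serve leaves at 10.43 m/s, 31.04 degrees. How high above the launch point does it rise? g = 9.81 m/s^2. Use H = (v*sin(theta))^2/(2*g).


H = (v*sin(theta))^2 / (2*g)
vy = v*sin(theta) = 10.43 * sin(31.04 deg) = 5.3781 m/s
H = vy^2 / (2*g) = 28.9238 / (2*9.81)
H = 28.9238 / 19.62 = 1.4742 m

1.4742 m


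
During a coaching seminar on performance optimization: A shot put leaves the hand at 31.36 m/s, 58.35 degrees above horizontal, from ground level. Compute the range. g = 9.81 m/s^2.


R = v^2 * sin(2*theta) / g
Convert angle to radians: theta = 58.35 deg = 1.0184 rad
sin(2*theta) = sin(2.0368) = 0.8934
R = 31.36^2 * 0.8934 / 9.81
R = 983.4496 * 0.8934 / 9.81 = 89.5602 m

89.5602 m


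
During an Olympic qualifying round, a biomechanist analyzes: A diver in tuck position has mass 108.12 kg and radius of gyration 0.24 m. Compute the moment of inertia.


I = m * k^2
I = 108.12 * 0.24^2
I = 108.12 * 0.0576 = 6.2277 kg*m^2

6.2277 kg*m^2


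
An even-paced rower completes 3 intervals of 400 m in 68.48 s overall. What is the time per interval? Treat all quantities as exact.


Split time = total_time / n_laps = 68.48 / 3
Split time = 22.8267 s per lap

22.8267 s


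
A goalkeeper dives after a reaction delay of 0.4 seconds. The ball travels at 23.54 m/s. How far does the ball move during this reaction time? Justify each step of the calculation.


d = v * t
d = 23.54 * 0.4
d = 9.416 m

9.416 m


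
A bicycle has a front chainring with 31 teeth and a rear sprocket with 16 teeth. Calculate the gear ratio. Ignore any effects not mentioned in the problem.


GR = front_teeth / rear_teeth
GR = 31 / 16
GR = 1.9375

1.9375


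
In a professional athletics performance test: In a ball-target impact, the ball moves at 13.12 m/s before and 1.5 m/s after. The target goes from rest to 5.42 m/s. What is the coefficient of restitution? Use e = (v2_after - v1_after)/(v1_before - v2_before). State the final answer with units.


e = (v2_after - v1_after) / (v1_before - v2_before)
Numerator = 5.42 - 1.5 = 3.92
Denominator = 13.12 - 0 = 13.12
e = 3.92 / 13.12 = 0.2988

0.2988


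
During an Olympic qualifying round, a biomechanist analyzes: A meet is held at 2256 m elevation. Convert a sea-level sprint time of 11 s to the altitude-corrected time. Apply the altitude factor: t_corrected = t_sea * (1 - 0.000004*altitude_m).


Correction factor = 1 - 0.000004 * 2256 = 0.990976
t_corrected = t_sea * factor = 11 * 0.990976
t_corrected = 10.9007 s

10.9007 s


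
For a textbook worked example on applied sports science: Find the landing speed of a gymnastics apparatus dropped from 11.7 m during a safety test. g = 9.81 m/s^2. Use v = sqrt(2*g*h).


v = sqrt(2 * g * h)
v = sqrt(2 * 9.81 * 11.7)
v = sqrt(229.554) = 15.151 m/s

15.151 m/s


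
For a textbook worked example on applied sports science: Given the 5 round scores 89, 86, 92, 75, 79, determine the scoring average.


Average = sum / n
Sum = 421
Average = 421 / 5 = 84.2

84.2


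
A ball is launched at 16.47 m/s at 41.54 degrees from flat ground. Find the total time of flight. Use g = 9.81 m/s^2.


T = 2*v*sin(theta)/g
sin(theta) = sin(41.54 deg) = 0.6631
T = 2*16.47*0.6631 / 9.81
T = 21.8439 / 9.81 = 2.2267 s

2.2267 s


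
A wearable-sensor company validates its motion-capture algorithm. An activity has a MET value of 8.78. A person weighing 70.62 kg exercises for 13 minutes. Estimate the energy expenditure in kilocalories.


kcal = MET * mass * time_hr
Convert time: 13 min = 0.2167 hr
kcal = 8.78 * 70.62 * 0.2167
kcal = 134.3428 kcal

134.3428 kcal


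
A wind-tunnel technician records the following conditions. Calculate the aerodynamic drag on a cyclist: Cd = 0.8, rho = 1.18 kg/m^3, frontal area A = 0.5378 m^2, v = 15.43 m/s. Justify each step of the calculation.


Fd = 0.5 * Cd * rho * A * v^2
Fd = 0.5 * 0.8 * 1.18 * 0.5378 * 15.43^2
v^2 = 238.0849
Fd = 0.5 * 0.8 * 1.18 * 0.5378 * 238.0849 = 60.4359 N

60.4359 N


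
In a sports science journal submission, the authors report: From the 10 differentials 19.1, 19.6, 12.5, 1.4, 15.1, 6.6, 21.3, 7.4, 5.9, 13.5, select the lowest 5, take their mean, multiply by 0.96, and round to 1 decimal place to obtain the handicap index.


All differentials: 19.1, 19.6, 12.5, 1.4, 15.1, 6.6, 21.3, 7.4, 5.9, 13.5
Sorted: 1.4, 5.9, 6.6, 7.4, 12.5, 13.5, 15.1, 19.1, 19.6, 21.3
Best 5: 1.4, 5.9, 6.6, 7.4, 12.5
Average of best = 33.8 / 5 = 6.76
Raw index = 6.76 * 0.96 = 6.4896
Handicap index = round(6.4896, 1) = 6.5

6.5


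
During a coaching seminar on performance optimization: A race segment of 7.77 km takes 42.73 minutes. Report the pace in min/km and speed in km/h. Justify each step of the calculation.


Pace = time / distance = 42.73 min / 7.77 km = 5.4994 min/km
Speed = distance / time_in_hours = 7.77 / 0.7122 hr
Speed = 10.9104 km/h

5.4994 min/km, 10.9104 km/h


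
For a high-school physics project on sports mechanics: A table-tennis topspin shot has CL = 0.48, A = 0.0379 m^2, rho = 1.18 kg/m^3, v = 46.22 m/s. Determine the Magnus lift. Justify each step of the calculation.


FM = 0.5 * CL * rho * A * v^2
FM = 0.5 * 0.48 * 1.18 * 0.0379 * 46.22^2
v^2 = 2136.2884
FM = 0.5 * 0.48 * 1.18 * 0.0379 * 2136.2884 = 22.9294 N

22.9294 N


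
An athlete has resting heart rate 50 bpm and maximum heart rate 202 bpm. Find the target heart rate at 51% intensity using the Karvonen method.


Target = HRrest + pct*(HRmax - HRrest)
Heart rate reserve = HRmax - HRrest = 202 - 50 = 152 bpm
Fraction = 51% = 0.51
Target = 50 + 0.51 * 152
Target = 50 + 77.52 = 127.52 bpm

127.52 bpm


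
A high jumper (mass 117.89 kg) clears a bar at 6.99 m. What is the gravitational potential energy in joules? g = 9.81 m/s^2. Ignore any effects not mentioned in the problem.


PE = m * g * h
PE = 117.89 * 9.81 * 6.99
PE = 1156.5009 * 6.99 = 8083.9413 J

8083.9413 J


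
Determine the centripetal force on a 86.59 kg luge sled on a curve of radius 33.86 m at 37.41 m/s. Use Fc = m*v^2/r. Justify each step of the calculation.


Fc = m * v^2 / r
v^2 = 37.41^2 = 1399.5081
Fc = 86.59 * 1399.5081 / 33.86
Fc = 121183.4064 / 33.86 = 3578.9547 N

3578.9547 N


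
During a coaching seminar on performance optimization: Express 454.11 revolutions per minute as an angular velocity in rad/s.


omega = RPM * 2 * pi / 60
omega = 454.11 * 2 * 3.14159 / 60
omega = 2853.2573 / 60 = 47.5543 rad/s

47.5543 rad/s


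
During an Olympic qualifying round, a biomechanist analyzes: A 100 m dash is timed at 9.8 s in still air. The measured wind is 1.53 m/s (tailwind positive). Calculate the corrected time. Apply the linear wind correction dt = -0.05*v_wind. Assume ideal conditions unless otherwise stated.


dt = -0.05 * v_wind = -0.05 * 1.53 = -0.0765 s
t_corrected = t_still + dt = 9.8 + (-0.0765)
t_corrected = 9.7235 s

9.7235 s


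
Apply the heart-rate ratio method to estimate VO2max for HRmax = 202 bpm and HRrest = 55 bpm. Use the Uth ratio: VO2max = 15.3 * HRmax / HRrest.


VO2max = 15.3 * HRmax / HRrest
VO2max = 15.3 * 202 / 55
VO2max = 3090.6 / 55 = 56.1927 mL/kg/min

56.1927 mL/kg/min


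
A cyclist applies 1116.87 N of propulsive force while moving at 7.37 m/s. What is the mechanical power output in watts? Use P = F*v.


P = F * v
P = 1116.87 * 7.37
P = 8231.3319 W

8231.3319 W


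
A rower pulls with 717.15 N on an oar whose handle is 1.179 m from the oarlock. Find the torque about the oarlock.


tau = F * d
tau = 717.15 * 1.179
tau = 845.5199 N*m

845.5199 N*m


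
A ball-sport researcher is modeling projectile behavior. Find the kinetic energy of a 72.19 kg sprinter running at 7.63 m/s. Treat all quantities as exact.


KE = 0.5 * m * v^2
KE = 0.5 * 72.19 * 7.63^2
KE = 0.5 * 72.19 * 58.2169 = 2101.339 J

2101.339 J


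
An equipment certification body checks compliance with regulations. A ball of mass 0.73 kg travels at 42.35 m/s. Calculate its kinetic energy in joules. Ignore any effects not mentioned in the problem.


KE = 0.5 * m * v^2
KE = 0.5 * 0.73 * 42.35^2
KE = 0.5 * 0.73 * 1793.5225 = 654.6357 J

654.6357 J


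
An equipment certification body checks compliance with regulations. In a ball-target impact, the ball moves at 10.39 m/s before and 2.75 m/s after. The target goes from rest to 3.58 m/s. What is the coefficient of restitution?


e = (v2_after - v1_after) / (v1_before - v2_before)
Numerator = 3.58 - 2.75 = 0.83
Denominator = 10.39 - 0 = 10.39
e = 0.83 / 10.39 = 0.0799

0.0799


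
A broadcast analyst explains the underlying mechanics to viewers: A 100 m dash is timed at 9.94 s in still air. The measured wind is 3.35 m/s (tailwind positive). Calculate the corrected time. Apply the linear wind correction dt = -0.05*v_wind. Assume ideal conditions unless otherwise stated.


dt = -0.05 * v_wind = -0.05 * 3.35 = -0.1675 s
t_corrected = t_still + dt = 9.94 + (-0.1675)
t_corrected = 9.7725 s

9.7725 s


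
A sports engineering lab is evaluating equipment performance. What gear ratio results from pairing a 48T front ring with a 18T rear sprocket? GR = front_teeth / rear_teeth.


GR = front_teeth / rear_teeth
GR = 48 / 18
GR = 2.6667

2.6667


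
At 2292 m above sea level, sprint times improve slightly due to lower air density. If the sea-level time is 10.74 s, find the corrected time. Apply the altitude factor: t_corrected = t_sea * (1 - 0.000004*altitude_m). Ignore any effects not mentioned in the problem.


Correction factor = 1 - 0.000004 * 2292 = 0.990832
t_corrected = t_sea * factor = 10.74 * 0.990832
t_corrected = 10.6415 s

10.6415 s


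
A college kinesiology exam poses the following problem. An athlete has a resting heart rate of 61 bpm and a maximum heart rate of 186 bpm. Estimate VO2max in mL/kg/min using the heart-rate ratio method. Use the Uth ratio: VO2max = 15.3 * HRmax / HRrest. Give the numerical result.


VO2max = 15.3 * HRmax / HRrest
VO2max = 15.3 * 186 / 61
VO2max = 2845.8 / 61 = 46.6525 mL/kg/min

46.6525 mL/kg/min


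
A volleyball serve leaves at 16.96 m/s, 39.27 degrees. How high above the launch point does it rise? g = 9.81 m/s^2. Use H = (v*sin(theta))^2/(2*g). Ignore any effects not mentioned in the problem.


H = (v*sin(theta))^2 / (2*g)
vy = v*sin(theta) = 16.96 * sin(39.27 deg) = 10.7353 m/s
H = vy^2 / (2*g) = 115.2459 / (2*9.81)
H = 115.2459 / 19.62 = 5.8739 m

5.8739 m


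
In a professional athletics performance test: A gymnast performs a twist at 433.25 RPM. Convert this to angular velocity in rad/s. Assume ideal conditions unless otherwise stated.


omega = RPM * 2 * pi / 60
omega = 433.25 * 2 * 3.14159 / 60
omega = 2722.19 / 60 = 45.3698 rad/s

45.3698 rad/s


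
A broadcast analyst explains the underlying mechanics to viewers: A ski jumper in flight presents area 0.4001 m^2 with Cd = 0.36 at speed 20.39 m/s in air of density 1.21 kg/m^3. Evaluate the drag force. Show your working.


Fd = 0.5 * Cd * rho * A * v^2
Fd = 0.5 * 0.36 * 1.21 * 0.4001 * 20.39^2
v^2 = 415.7521
Fd = 0.5 * 0.36 * 1.21 * 0.4001 * 415.7521 = 36.2294 N

36.2294 N


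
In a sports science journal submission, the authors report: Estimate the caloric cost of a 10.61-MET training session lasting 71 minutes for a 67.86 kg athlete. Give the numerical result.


kcal = MET * mass * time_hr
Convert time: 71 min = 1.1833 hr
kcal = 10.61 * 67.86 * 1.1833
kcal = 851.9936 kcal

851.9936 kcal


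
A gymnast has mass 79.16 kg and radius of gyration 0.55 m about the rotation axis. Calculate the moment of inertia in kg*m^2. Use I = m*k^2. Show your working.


I = m * k^2
I = 79.16 * 0.55^2
I = 79.16 * 0.3025 = 23.9459 kg*m^2

23.9459 kg*m^2


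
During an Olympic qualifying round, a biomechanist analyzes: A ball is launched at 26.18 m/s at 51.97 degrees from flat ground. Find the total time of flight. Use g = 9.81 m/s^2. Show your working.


T = 2*v*sin(theta)/g
sin(theta) = sin(51.97 deg) = 0.7877
T = 2*26.18*0.7877 / 9.81
T = 41.2434 / 9.81 = 4.2042 s

4.2042 s


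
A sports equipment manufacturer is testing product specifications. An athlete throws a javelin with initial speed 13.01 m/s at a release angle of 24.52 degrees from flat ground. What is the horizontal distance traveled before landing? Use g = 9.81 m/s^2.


R = v^2 * sin(2*theta) / g
Convert angle to radians: theta = 24.52 deg = 0.428 rad
sin(2*theta) = sin(0.8559) = 0.7552
R = 13.01^2 * 0.7552 / 9.81
R = 169.2601 * 0.7552 / 9.81 = 13.0295 m

13.0295 m


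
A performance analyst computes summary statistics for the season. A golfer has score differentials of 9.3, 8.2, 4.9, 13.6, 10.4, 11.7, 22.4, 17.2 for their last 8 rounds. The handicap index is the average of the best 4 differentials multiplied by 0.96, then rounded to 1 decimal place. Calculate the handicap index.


All differentials: 9.3, 8.2, 4.9, 13.6, 10.4, 11.7, 22.4, 17.2
Sorted: 4.9, 8.2, 9.3, 10.4, 11.7, 13.6, 17.2, 22.4
Best 4: 4.9, 8.2, 9.3, 10.4
Average of best = 32.8 / 4 = 8.2
Raw index = 8.2 * 0.96 = 7.872
Handicap index = round(7.872, 1) = 7.9

7.9


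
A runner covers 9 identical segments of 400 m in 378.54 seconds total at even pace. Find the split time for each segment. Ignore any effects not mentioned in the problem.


Split time = total_time / n_laps = 378.54 / 9
Split time = 42.06 s per lap

42.06 s


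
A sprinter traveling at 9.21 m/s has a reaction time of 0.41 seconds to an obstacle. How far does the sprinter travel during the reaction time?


d = v * t
d = 9.21 * 0.41
d = 3.7761 m

3.7761 m


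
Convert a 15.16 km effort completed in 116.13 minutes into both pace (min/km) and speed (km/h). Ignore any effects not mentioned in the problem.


Pace = time / distance = 116.13 min / 15.16 km = 7.6603 min/km
Speed = distance / time_in_hours = 15.16 / 1.9355 hr
Speed = 7.8326 km/h

7.6603 min/km, 7.8326 km/h


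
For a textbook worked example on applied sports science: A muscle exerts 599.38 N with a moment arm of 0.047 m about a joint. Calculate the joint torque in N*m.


tau = F * d
tau = 599.38 * 0.047
tau = 28.1709 N*m

28.1709 N*m


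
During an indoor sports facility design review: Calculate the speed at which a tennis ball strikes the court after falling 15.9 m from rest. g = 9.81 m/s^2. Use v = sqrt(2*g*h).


v = sqrt(2 * g * h)
v = sqrt(2 * 9.81 * 15.9)
v = sqrt(311.958) = 17.6623 m/s

17.6623 m/s


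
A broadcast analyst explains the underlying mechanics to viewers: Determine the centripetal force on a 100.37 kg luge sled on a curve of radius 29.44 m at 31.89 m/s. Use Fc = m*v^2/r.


Fc = m * v^2 / r
v^2 = 31.89^2 = 1016.9721
Fc = 100.37 * 1016.9721 / 29.44
Fc = 102073.4897 / 29.44 = 3467.1702 N

3467.1702 N


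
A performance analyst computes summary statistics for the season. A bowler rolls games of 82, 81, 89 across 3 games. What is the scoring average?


Average = sum / n
Sum = 252
Average = 252 / 3 = 84

84


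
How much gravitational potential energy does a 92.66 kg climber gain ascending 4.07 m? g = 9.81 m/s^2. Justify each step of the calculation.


PE = m * g * h
PE = 92.66 * 9.81 * 4.07
PE = 908.9946 * 4.07 = 3699.608 J

3699.608 J


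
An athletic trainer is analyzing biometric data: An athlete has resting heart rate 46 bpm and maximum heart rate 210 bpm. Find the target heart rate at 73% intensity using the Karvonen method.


Target = HRrest + pct*(HRmax - HRrest)
Heart rate reserve = HRmax - HRrest = 210 - 46 = 164 bpm
Fraction = 73% = 0.73
Target = 46 + 0.73 * 164
Target = 46 + 119.72 = 165.72 bpm

165.72 bpm


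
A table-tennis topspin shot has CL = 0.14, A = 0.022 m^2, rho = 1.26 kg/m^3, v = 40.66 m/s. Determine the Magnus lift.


FM = 0.5 * CL * rho * A * v^2
FM = 0.5 * 0.14 * 1.26 * 0.022 * 40.66^2
v^2 = 1653.2356
FM = 0.5 * 0.14 * 1.26 * 0.022 * 1653.2356 = 3.2079 N

3.2079 N


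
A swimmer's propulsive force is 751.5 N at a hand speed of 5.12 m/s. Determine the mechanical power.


P = F * v
P = 751.5 * 5.12
P = 3847.68 W

3847.68 W
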